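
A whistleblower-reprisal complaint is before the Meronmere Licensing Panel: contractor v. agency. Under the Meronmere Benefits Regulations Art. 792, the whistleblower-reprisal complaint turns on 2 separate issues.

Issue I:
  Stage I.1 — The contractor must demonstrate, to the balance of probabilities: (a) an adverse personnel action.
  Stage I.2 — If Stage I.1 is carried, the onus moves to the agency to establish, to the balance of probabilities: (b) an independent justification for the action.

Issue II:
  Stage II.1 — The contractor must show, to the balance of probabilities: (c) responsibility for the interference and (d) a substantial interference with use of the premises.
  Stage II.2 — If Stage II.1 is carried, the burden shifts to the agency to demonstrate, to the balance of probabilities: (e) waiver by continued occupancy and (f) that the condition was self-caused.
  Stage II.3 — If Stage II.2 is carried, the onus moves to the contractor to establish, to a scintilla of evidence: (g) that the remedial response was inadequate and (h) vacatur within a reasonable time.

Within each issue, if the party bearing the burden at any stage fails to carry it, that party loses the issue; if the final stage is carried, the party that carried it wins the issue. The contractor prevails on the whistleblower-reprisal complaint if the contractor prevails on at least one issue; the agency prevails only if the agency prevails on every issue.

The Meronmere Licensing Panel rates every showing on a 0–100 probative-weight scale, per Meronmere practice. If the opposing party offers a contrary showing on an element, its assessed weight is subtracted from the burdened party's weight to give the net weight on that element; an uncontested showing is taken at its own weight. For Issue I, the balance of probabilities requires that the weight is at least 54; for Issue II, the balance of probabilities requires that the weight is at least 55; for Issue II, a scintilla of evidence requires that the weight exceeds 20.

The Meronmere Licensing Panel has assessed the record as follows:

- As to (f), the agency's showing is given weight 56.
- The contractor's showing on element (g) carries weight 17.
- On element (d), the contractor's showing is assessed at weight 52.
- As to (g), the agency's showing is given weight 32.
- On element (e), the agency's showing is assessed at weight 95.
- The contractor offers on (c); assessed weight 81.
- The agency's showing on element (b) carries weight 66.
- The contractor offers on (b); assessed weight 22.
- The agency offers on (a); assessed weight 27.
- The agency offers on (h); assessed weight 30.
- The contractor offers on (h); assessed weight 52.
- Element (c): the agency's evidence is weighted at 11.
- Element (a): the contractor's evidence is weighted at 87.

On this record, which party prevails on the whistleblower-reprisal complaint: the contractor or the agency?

— Issue I —
At Stage I.1 the contractor must meet the balance of probabilities (weight is at least 54): on (a) the weight is 87 less the opposing 27 gives net 60, which does reach 54, so (a) meets the standard.
  All elements met. The burden passes to the agency.
At Stage I.2 the agency must meet the balance of probabilities (weight is at least 54): on (b) the weight is 66 less the opposing 22 gives net 44, which does not reach 54, so (b) does not meet the standard.
  Not every element is met, so the agency fails to carry Stage I.2.
The contractor prevails on this issue.
— Issue II —
At Stage II.1 the contractor must meet the balance of probabilities (weight is at least 55): on (c) the weight is 81 less the opposing 11 gives net 70, ≥ 55, so (c) meets the standard; on (d) the weight is 52, < 55, so (d) does not meet the standard.
  Stage II.1 not carried; the contractor fails its burden.
So the agency prevails on this issue.
Per-issue: Issue I → contractor; Issue II → agency. The contractor must prevail on at least one issue; overall, the contractor prevails.

contractor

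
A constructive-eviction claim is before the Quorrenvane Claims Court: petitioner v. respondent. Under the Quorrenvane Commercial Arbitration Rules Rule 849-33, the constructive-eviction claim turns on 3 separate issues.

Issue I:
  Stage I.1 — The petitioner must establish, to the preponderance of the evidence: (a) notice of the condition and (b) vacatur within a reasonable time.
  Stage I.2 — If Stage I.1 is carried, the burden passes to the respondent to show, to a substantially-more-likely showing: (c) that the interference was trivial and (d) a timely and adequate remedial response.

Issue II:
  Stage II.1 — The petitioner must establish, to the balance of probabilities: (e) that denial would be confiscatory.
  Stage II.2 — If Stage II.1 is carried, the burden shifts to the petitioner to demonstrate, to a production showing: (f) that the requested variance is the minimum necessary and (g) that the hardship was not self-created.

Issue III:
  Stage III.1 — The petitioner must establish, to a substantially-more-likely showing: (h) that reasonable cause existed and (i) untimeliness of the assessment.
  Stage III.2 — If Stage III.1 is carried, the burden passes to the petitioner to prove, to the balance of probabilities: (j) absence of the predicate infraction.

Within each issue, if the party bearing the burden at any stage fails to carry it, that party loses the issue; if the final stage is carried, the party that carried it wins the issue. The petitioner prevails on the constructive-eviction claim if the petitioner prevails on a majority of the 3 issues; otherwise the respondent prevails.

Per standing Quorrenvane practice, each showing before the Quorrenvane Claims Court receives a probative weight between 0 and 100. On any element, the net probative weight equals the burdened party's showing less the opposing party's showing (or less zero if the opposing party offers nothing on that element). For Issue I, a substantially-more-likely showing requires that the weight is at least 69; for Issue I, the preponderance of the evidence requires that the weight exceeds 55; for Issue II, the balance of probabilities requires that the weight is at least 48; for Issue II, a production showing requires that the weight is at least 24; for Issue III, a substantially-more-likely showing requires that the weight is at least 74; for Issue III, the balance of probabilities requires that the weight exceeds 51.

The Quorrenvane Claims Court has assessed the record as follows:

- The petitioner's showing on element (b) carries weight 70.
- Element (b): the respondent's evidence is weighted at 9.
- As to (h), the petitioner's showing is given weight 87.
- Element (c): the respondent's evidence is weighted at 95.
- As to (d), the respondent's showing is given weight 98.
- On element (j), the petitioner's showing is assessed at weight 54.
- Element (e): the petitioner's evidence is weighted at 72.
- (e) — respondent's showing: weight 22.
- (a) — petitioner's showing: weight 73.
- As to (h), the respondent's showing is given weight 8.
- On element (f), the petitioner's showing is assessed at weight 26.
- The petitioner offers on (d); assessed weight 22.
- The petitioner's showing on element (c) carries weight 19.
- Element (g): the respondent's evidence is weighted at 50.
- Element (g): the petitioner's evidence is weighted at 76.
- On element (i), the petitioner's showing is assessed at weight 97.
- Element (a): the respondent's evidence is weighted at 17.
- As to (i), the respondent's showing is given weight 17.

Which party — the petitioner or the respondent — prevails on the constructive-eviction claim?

— Issue I —
Stage I.1 (petitioner, the preponderance of the evidence, weight exceeds 55): (a) net 73−17=56 > 55 — meets; (b) net 70−9=61 > 55 — meets.
  All elements met. The burden passes to the respondent.
Stage I.2 (respondent, a substantially-more-likely showing, weight is at least 69): (c) net 95−19=76 ≥ 69 — meets; (d) net 98−22=76 ≥ 69 — meets.
  Stage I.2 carried; the final stage is satisfied.
Every stage carried; the respondent prevails on this issue.
— Issue II —
At Stage II.1 the petitioner must meet the balance of probabilities (weight is at least 48): on (e) the weight is 72 less the opposing 22 gives net 50, which does reach 48, so (e) meets the standard.
  All elements met. The petitioner retains the burden for Stage II.2.
At Stage II.2 the petitioner must meet a production showing (weight is at least 24): on (f) the weight is 26, which does reach 24, so (f) meets the standard; on (g) the weight is 76 less the opposing 50 gives net 26, ≥ 24, so (g) meets the standard.
  The petitioner carries the last stage.
All stages carried — the petitioner prevails on this issue.
— Issue III —
Stage III.1 — burden on petitioner; standard: a substantially-more-likely showing (weight is at least 74).
    (h): 87 − 8 = 79 ≥ 74 [met]
    (i): 97 − 17 = 80 ≥ 74 [met]
  All elements met. The petitioner retains the burden for Stage III.2.
Stage III.2 — burden on petitioner; standard: the balance of probabilities (weight exceeds 51).
    (j): 54 > 51 [met]
  Stage III.2 carried; the final stage is satisfied.
All stages carried — the petitioner prevails on this issue.
Per-issue: Issue I → respondent; Issue II → petitioner; Issue III → petitioner. The petitioner must prevail on a majority of issues; overall, the petitioner prevails.

petitioner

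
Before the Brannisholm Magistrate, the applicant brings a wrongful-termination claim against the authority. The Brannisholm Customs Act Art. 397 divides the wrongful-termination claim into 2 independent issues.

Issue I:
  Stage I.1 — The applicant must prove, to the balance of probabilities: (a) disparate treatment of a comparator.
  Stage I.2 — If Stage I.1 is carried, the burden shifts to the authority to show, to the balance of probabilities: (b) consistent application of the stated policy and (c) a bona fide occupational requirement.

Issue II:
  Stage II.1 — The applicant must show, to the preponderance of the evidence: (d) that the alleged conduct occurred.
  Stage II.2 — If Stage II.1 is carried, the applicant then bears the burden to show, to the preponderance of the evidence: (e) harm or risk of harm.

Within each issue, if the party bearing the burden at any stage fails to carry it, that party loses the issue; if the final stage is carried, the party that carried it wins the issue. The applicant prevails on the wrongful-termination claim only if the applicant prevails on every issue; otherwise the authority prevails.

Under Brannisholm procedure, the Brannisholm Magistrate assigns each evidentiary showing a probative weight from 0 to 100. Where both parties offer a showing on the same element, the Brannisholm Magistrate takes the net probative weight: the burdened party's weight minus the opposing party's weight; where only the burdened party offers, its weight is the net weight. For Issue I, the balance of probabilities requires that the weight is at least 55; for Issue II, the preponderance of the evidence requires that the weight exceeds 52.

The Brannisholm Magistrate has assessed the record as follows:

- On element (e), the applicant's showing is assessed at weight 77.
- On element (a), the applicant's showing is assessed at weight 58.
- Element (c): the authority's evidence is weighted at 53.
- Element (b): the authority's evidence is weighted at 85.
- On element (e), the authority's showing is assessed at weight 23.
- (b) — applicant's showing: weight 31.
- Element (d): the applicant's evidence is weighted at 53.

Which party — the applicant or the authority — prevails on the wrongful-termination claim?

applicant

— Issue I —
At Stage I.1 the applicant must meet the balance of probabilities (weight is at least 55): on (a) the weight is 58, which does reach 55, so (a) meets the standard.
  The applicant carries Stage I.1; the authority now bears the burden.
At Stage I.2 the authority must meet the balance of probabilities (weight is at least 55): on (b) the weight is 85 less the opposing 31 gives net 54, < 55, so (b) does not meet the standard; on (c) the weight is 53, which does not reach 55, so (c) does not meet the standard.
  Stage I.2 not carried; the authority fails its burden.
So the applicant prevails on this issue.
— Issue II —
Stage II.1 (applicant, the preponderance of the evidence, weight exceeds 52): (d) 53 > 52 — meets.
  Stage II.1 carried; the burden remains with the applicant.
Stage II.2 (applicant, the preponderance of the evidence, weight exceeds 52): (e) net 77−23=54 > 52 — meets.
  All elements met at the final stage.
All stages carried — the applicant prevails on this issue.
Per-issue: Issue I → applicant; Issue II → applicant. The applicant must prevail on every issue; overall, the applicant prevails.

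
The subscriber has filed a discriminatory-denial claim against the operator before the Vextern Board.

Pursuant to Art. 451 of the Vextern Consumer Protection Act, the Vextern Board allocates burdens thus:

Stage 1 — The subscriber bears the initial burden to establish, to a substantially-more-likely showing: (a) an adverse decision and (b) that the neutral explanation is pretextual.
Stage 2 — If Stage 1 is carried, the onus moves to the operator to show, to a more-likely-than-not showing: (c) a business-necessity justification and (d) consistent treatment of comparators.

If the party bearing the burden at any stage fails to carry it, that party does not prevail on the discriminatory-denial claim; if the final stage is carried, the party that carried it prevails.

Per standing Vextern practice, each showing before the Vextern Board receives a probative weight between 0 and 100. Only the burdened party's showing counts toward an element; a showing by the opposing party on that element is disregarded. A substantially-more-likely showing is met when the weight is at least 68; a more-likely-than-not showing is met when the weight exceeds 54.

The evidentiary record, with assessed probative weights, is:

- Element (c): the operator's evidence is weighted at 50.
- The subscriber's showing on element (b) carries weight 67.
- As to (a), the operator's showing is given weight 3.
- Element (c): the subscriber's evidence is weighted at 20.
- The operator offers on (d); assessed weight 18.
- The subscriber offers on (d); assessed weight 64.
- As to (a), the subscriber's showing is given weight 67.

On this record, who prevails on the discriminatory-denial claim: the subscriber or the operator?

operator

Stage 1 — burden on subscriber; standard: a substantially-more-likely showing (weight is at least 68).
    (a): 67 (operator's 3 disregarded) < 68 [not met]
    (b): 67 < 68 [not met]
  Not every element is met, so the subscriber fails to carry Stage 1.
The analysis ends at Stage 1; the operator prevails.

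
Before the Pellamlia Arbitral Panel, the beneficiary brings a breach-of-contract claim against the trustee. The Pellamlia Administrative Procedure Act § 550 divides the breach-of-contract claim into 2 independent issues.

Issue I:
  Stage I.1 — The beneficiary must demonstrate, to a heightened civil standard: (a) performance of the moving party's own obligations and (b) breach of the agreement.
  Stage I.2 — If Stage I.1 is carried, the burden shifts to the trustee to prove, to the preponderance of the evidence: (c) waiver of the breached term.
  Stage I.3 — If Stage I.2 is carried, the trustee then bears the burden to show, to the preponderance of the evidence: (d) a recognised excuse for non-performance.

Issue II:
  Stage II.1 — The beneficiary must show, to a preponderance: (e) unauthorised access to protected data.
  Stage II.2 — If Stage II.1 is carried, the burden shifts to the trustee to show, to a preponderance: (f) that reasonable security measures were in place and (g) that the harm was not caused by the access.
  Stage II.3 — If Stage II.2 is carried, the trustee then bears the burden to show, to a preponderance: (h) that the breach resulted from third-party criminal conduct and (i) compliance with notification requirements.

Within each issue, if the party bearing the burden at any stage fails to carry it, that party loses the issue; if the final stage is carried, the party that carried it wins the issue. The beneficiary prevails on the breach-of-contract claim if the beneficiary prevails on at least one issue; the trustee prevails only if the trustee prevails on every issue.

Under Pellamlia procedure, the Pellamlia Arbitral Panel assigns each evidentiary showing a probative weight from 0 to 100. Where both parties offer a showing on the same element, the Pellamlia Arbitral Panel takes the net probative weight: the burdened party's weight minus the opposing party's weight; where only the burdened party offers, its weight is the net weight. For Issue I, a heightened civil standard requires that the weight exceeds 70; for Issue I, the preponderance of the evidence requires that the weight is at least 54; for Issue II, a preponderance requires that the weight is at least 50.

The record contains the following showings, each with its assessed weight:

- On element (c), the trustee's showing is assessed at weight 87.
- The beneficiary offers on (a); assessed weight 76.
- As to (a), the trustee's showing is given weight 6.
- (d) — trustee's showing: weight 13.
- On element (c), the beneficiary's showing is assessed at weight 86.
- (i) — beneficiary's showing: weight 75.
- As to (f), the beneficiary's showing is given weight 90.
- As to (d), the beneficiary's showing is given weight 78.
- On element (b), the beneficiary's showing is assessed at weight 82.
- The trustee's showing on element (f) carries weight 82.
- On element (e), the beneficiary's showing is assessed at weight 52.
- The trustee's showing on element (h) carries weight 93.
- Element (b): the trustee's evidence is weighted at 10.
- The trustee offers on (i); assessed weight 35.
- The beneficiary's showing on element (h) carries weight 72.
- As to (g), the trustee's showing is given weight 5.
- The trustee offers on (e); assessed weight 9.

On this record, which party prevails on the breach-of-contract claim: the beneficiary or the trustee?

— Issue I —
Stage I.1 — burden on beneficiary; standard: a heightened civil standard (weight exceeds 70).
    (a): 76 − 6 = 70 ≤ 70 [not met]
    (b): 82 − 10 = 72 > 70 [met]
  Stage I.1 not carried; the beneficiary fails its burden.
The trustee prevails on this issue.
— Issue II —
Stage II.1 — burden on beneficiary; standard: a preponderance (weight is at least 50).
    (e): 52 − 9 = 43 < 50 [not met]
  The beneficiary does not carry Stage II.1.
The trustee prevails on this issue.
Per-issue: Issue I → trustee; Issue II → trustee. The beneficiary must prevail on at least one issue; overall, the trustee prevails.

trustee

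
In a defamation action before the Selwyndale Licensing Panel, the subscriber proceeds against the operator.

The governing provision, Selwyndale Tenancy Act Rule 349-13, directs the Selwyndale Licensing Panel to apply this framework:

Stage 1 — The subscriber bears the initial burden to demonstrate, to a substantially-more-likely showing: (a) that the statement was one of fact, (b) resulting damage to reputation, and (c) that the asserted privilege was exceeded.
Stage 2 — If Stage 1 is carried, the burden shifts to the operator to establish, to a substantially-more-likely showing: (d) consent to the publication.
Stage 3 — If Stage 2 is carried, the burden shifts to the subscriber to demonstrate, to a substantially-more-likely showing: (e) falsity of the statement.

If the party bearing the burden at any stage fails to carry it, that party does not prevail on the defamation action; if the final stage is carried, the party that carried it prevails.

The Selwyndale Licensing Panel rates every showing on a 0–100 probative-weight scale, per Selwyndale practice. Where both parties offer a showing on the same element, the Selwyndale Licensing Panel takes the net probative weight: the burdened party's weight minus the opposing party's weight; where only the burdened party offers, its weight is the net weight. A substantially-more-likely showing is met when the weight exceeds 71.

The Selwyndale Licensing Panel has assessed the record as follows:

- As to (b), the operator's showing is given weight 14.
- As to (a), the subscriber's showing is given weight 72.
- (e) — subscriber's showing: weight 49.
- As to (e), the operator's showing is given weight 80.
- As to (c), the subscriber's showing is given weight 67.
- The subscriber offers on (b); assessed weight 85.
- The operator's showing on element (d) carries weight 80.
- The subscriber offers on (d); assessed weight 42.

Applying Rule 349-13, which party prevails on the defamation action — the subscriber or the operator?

Stage 1 (subscriber, a substantially-more-likely showing, weight exceeds 71): (a) 72 > 71 — meets; (b) net 85−14=71 ≤ 71 — fails; (c) 67 ≤ 71 — fails.
  Stage 1 not carried; the subscriber fails its burden.
The analysis ends at Stage 1; the operator prevails.

operator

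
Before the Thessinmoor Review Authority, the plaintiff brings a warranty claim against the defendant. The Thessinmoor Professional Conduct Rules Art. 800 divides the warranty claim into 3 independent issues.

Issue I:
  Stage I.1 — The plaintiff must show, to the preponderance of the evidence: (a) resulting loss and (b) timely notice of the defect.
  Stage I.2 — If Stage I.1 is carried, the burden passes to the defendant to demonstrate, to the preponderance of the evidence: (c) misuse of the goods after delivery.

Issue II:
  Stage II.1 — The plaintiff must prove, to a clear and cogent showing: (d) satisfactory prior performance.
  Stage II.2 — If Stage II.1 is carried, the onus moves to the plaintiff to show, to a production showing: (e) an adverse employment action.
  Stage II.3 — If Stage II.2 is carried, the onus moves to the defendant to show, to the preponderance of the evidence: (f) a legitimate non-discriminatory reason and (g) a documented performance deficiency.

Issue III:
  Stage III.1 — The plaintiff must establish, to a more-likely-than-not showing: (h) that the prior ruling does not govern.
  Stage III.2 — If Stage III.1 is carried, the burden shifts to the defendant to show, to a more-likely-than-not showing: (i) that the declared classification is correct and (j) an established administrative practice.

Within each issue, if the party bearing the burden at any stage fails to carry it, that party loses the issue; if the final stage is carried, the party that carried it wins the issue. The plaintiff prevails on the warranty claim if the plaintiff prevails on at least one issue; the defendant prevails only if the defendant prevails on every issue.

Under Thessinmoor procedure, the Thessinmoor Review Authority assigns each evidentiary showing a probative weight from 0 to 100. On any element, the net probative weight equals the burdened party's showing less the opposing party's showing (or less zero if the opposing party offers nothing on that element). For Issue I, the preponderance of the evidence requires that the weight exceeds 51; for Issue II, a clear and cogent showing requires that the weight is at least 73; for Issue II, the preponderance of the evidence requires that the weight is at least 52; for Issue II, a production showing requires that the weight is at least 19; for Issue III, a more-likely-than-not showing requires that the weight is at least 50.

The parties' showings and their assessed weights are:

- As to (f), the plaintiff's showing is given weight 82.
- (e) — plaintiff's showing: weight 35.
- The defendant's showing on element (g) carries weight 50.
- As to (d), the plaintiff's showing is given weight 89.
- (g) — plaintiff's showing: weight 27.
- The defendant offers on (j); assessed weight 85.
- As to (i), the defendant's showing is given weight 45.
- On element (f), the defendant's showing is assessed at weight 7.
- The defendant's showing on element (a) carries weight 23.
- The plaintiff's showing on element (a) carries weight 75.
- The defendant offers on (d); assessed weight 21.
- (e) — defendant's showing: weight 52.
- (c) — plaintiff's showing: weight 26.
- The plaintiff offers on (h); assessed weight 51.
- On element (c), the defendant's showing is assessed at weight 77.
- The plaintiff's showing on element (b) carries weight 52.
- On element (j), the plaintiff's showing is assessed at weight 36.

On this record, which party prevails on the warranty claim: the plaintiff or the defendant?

plaintiff

— Issue I —
At Stage I.1 the plaintiff must meet the preponderance of the evidence (weight exceeds 51): on (a) the weight is 75 less the opposing 23 gives net 52, > 51, so (a) meets the standard; on (b) the weight is 52, which does exceed 51, so (b) meets the standard.
  All elements met. The burden passes to the defendant.
At Stage I.2 the defendant must meet the preponderance of the evidence (weight exceeds 51): on (c) the weight is 77 less the opposing 26 gives net 51, which does not exceed 51, so (c) does not meet the standard.
  Not every element is met, so the defendant fails to carry Stage I.2.
The analysis ends at Stage I.2; the plaintiff prevails on this issue.
— Issue II —
Stage II.1 (plaintiff, a clear and cogent showing, weight is at least 73): (d) net 89−21=68 < 73 — fails.
  Not every element is met, so the plaintiff fails to carry Stage II.1.
So the defendant prevails on this issue.
— Issue III —
Stage III.1 (plaintiff, a more-likely-than-not showing, weight is at least 50): (h) 51 ≥ 50 — meets.
  Stage III.1 carried; the burden shifts to the defendant.
Stage III.2 (defendant, a more-likely-than-not showing, weight is at least 50): (i) 45 < 50 — fails; (j) net 85−36=49 < 50 — fails.
  Stage III.2 not carried; the defendant fails its burden.
The analysis ends at Stage III.2; the plaintiff prevails on this issue.
Per-issue: Issue I → plaintiff; Issue II → defendant; Issue III → plaintiff. The plaintiff must prevail on at least one issue; overall, the plaintiff prevails.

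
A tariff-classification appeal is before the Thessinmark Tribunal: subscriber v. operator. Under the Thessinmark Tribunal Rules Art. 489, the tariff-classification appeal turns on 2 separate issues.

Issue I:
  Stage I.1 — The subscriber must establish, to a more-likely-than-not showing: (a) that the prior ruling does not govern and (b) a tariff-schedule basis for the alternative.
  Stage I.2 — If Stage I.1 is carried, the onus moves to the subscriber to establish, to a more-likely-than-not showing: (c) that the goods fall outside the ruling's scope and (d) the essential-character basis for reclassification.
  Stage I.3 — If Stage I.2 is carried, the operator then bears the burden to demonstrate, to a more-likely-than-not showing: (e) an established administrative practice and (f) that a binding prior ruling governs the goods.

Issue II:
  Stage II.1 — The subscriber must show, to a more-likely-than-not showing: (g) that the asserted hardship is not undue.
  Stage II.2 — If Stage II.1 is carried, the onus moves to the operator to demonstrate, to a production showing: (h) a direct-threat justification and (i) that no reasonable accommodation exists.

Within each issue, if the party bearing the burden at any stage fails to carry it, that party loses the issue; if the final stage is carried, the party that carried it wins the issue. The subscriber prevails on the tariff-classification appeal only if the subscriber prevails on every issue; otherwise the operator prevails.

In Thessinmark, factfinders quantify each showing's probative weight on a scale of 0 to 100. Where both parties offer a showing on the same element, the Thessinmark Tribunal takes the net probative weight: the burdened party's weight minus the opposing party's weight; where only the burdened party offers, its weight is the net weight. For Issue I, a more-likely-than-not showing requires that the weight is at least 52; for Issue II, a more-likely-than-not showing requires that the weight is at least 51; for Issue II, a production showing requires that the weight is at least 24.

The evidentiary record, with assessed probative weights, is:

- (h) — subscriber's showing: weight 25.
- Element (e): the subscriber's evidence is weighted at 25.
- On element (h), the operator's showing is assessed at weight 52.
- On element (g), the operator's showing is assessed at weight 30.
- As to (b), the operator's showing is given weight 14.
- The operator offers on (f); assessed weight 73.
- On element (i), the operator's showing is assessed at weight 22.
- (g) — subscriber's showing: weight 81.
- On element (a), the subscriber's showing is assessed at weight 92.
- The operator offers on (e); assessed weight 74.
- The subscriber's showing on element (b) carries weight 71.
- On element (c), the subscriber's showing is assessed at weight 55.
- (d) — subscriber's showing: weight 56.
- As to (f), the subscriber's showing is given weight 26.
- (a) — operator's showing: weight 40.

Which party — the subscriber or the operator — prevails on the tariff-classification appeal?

subscriber

— Issue I —
Stage I.1 — burden on subscriber; standard: a more-likely-than-not showing (weight is at least 52).
    (a): 92 − 40 = 52 ≥ 52 [met]
    (b): 71 − 14 = 57 ≥ 52 [met]
  Stage I.1 carried; the burden remains with the subscriber.
Stage I.2 — burden on subscriber; standard: a more-likely-than-not showing (weight is at least 52).
    (c): 55 ≥ 52 [met]
    (d): 56 ≥ 52 [met]
  The subscriber carries Stage I.2; the operator now bears the burden.
Stage I.3 — burden on operator; standard: a more-likely-than-not showing (weight is at least 52).
    (e): 74 − 25 = 49 < 52 [not met]
    (f): 73 − 26 = 47 < 52 [not met]
  The operator does not carry Stage I.3.
The analysis ends at Stage I.3; the subscriber prevails on this issue.
— Issue II —
Stage II.1 — burden on subscriber; standard: a more-likely-than-not showing (weight is at least 51).
    (g): 81 − 30 = 51 ≥ 51 [met]
  The subscriber carries Stage II.1; the operator now bears the burden.
Stage II.2 — burden on operator; standard: a production showing (weight is at least 24).
    (h): 52 − 25 = 27 ≥ 24 [met]
    (i): 22 < 24 [not met]
  Stage II.2 not carried; the operator fails its burden.
The subscriber prevails on this issue.
Per-issue: Issue I → subscriber; Issue II → subscriber. The subscriber must prevail on every issue; overall, the subscriber prevails.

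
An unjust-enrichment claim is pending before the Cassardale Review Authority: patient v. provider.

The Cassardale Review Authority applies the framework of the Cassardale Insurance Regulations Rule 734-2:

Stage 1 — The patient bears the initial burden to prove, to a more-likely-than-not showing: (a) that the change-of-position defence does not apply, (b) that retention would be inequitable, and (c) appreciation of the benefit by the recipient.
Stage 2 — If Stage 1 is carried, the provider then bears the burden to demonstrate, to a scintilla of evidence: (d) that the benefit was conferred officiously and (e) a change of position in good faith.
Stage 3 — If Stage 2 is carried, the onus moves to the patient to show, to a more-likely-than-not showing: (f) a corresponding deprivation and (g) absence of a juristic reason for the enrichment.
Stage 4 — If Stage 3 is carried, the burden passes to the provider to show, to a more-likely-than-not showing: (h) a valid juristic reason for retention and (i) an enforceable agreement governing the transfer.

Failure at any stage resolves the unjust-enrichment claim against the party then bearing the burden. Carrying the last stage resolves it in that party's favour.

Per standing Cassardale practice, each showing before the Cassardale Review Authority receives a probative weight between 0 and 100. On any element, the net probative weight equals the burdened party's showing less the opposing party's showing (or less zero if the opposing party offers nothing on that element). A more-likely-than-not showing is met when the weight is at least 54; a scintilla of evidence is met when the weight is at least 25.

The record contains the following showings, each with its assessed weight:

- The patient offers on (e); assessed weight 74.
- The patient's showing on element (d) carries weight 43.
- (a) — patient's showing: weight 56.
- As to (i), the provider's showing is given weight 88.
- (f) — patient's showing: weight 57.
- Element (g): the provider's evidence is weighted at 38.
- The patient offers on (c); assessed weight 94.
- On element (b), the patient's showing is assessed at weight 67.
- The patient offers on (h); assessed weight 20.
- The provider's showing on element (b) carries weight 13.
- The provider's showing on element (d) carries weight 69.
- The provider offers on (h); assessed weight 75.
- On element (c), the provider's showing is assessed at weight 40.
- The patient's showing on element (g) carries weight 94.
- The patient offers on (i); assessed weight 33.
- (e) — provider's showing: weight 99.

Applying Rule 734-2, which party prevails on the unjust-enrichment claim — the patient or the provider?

Stage 1 (patient, a more-likely-than-not showing, weight is at least 54): (a) 56 ≥ 54 — meets; (b) net 67−13=54 ≥ 54 — meets; (c) net 94−40=54 ≥ 54 — meets.
  All elements met. The burden passes to the provider.
Stage 2 (provider, a scintilla of evidence, weight is at least 25): (d) net 69−43=26 ≥ 25 — meets; (e) net 99−74=25 ≥ 25 — meets.
  The provider carries Stage 2; the patient now bears the burden.
Stage 3 (patient, a more-likely-than-not showing, weight is at least 54): (f) 57 ≥ 54 — meets; (g) net 94−38=56 ≥ 54 — meets.
  Stage 3 is satisfied; the onus moves to the provider.
Stage 4 (provider, a more-likely-than-not showing, weight is at least 54): (h) net 75−20=55 ≥ 54 — meets; (i) net 88−33=55 ≥ 54 — meets.
  All elements met at the final stage.
With every stage satisfied, the provider prevails.

provider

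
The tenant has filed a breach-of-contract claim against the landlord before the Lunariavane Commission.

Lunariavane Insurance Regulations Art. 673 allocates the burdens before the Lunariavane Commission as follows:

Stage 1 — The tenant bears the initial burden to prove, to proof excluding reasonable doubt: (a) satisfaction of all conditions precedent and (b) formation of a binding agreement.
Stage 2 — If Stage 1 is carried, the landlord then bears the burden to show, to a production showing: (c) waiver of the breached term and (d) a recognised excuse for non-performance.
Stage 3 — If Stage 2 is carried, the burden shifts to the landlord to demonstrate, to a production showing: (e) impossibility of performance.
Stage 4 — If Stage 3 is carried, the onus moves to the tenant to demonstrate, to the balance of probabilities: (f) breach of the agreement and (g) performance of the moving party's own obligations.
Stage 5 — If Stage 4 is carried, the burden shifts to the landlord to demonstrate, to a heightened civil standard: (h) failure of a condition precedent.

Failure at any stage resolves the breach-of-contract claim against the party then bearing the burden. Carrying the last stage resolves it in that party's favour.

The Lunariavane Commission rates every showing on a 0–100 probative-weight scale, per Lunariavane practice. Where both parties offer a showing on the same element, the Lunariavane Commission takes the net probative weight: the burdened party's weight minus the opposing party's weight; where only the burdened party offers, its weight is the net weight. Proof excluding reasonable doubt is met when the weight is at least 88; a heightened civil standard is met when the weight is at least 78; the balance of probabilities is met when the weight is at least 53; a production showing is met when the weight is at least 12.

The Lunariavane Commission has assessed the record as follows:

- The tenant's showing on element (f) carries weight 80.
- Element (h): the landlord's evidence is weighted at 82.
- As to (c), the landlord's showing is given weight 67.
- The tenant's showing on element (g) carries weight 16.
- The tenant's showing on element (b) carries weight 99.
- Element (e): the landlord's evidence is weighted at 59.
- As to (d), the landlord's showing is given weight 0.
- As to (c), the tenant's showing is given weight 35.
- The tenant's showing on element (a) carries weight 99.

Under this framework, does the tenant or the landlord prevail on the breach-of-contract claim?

At Stage 1 the tenant must meet proof excluding reasonable doubt (weight is at least 88): on (a) the weight is 99, ≥ 88, so (a) meets the standard; on (b) the weight is 99, which does reach 88, so (b) meets the standard.
  Stage 1 carried; the burden shifts to the landlord.
At Stage 2 the landlord must meet a production showing (weight is at least 12): on (c) the weight is 67 less the opposing 35 gives net 32, which does reach 12, so (c) meets the standard; on (d) the weight is 0, which does not reach 12, so (d) does not meet the standard.
  The landlord does not carry Stage 2.
So the tenant prevails.

tenant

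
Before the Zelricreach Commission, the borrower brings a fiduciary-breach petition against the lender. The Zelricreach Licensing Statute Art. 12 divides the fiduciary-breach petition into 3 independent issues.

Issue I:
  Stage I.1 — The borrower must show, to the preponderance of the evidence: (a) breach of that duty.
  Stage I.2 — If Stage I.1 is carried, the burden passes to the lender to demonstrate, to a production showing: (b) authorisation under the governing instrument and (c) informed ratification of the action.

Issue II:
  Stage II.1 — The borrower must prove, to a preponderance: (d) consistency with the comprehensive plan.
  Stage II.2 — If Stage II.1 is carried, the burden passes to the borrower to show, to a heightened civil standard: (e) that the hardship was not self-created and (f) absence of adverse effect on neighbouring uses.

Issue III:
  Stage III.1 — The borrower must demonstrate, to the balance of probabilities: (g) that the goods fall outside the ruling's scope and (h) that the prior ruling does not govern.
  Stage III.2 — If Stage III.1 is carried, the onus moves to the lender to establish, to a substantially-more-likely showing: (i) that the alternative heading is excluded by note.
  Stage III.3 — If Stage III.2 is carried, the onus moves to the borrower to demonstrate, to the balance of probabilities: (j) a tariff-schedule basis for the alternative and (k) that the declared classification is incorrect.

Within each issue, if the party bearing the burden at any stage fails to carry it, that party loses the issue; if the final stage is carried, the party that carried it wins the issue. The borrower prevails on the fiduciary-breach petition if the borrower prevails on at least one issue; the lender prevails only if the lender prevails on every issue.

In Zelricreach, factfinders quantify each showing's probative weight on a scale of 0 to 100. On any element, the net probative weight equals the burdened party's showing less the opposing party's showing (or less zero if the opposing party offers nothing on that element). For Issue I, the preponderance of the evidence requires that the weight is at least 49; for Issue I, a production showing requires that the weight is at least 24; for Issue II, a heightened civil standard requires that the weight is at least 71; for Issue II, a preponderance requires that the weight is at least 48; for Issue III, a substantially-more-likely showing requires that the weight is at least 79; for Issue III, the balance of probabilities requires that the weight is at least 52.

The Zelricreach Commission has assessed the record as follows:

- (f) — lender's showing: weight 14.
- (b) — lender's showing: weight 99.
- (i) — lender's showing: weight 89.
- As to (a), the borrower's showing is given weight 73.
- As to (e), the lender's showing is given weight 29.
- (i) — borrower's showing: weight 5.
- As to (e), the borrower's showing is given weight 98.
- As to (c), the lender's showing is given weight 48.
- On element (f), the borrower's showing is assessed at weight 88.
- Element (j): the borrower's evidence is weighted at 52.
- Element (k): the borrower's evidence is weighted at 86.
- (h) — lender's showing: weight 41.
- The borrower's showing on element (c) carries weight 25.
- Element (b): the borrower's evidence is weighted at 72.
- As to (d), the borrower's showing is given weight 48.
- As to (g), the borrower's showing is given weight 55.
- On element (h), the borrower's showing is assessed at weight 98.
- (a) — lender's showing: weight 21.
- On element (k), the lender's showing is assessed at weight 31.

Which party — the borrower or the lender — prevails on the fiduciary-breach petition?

borrower

— Issue I —
Stage I.1 (borrower, the preponderance of the evidence, weight is at least 49): (a) net 73−21=52 ≥ 49 — meets.
  Stage I.1 is satisfied; the onus moves to the lender.
Stage I.2 (lender, a production showing, weight is at least 24): (b) net 99−72=27 ≥ 24 — meets; (c) net 48−25=23 < 24 — fails.
  The lender does not carry Stage I.2.
So the borrower prevails on this issue.
— Issue II —
Stage II.1 (borrower, a preponderance, weight is at least 48): (d) 48 ≥ 48 — meets.
  All elements met. The borrower retains the burden for Stage II.2.
Stage II.2 (borrower, a heightened civil standard, weight is at least 71): (e) net 98−29=69 < 71 — fails; (f) net 88−14=74 ≥ 71 — meets.
  Stage II.2 not carried; the borrower fails its burden.
So the lender prevails on this issue.
— Issue III —
Stage III.1 (borrower, the balance of probabilities, weight is at least 52): (g) 55 ≥ 52 — meets; (h) net 98−41=57 ≥ 52 — meets.
  The borrower carries Stage III.1; the lender now bears the burden.
Stage III.2 (lender, a substantially-more-likely showing, weight is at least 79): (i) net 89−5=84 ≥ 79 — meets.
  The lender carries Stage III.2; the borrower now bears the burden.
Stage III.3 (borrower, the balance of probabilities, weight is at least 52): (j) 52 ≥ 52 — meets; (k) net 86−31=55 ≥ 52 — meets.
  All elements met at the final stage.
Every stage carried; the borrower prevails on this issue.
Per-issue: Issue I → borrower; Issue II → lender; Issue III → borrower. The borrower must prevail on at least one issue; overall, the borrower prevails.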